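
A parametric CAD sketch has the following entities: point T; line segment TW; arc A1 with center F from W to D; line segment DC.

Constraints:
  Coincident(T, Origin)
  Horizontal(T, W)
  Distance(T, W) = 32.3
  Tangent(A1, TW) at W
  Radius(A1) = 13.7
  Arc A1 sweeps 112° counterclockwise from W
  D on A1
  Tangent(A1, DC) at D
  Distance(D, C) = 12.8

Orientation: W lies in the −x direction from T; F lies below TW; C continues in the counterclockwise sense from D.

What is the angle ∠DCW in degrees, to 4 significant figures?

36.44°

T is at the origin; TW is horizontal with |TW| = 32.3 and W on the −x side, so W = (-32.30, 0.000). Since A1 is tangent to TW there, FW ⟂ TW, so F = W + (0, -13.7) = (-32.30, -13.70). On A1, W sits at bearing 90° from F; a 112° counterclockwise sweep puts D at bearing 202°, so D = F + 13.7·(cos 202°, sin 202°) = (-45.00, -18.83). The tangent condition forces FD to be normal to DC, so DC runs along (−sin 202°, cos 202°); with |DC| = 12.8, C = (-40.21, -30.70). Then cos ∠DCW = CD·CW / (|CD||CW|), giving 36.44°.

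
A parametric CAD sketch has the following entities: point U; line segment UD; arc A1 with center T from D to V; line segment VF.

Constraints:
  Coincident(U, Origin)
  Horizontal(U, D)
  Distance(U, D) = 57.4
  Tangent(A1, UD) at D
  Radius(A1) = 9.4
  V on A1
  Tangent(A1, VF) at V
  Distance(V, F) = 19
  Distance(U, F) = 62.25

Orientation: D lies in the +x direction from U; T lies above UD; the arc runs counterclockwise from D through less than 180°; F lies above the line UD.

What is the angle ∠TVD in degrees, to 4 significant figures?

27.68°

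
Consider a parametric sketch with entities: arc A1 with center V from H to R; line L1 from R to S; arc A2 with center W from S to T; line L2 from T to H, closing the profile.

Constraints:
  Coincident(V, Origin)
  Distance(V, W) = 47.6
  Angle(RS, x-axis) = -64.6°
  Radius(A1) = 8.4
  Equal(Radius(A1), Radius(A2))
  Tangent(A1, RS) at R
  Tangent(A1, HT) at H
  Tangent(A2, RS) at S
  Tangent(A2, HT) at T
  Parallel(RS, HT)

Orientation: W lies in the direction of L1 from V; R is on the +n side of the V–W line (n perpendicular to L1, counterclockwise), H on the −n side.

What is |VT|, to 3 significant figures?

48.3

The slot axis is L1's direction at -64.6°, so u = (cos -64.6°, sin -64.6°) = (0.429, -0.903) and n = (−sin -64.6°, cos -64.6°) = (0.903, 0.429). V is at the origin and W lies 47.6 along u from V, so W = 47.6·u = (20.4, -43.0). Tangency of A1 to both parallel lines with radius 8.4 puts R and H at V ± 8.4·n: R = (7.59, 3.60), H = (-7.59, -3.60). Equal radii place S and T the same way about W: S = W + 8.4·n = (28.0, -39.4), T = W − 8.4·n = (12.8, -46.6). Then |VT| = |T − V| = 48.3.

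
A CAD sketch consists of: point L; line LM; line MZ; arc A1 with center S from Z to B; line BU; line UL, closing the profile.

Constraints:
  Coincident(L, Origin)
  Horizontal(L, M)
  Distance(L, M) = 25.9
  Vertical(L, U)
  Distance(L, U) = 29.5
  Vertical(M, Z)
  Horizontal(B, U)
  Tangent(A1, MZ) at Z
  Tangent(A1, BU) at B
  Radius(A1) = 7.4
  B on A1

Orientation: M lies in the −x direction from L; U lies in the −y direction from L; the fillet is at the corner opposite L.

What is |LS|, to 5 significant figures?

28.821

L is at the origin; LM is horizontal with |LM| = 25.9 and M on the −x side, so M = (-25.900, 0.0000). LU is vertical with |LU| = 29.5 and U on the −y side, so U = (0.0000, -29.500). The virtual corner opposite L is at (-25.900, -29.500). Since A1 is tangent to MZ there, SZ ⟂ MZ and since A1 is tangent to BU there, SB ⟂ BU, with radius 7.4, so the center S sits 7.4 in from both sides at S = (-18.500, -22.100). Then |LS| = |S − L| = 28.821.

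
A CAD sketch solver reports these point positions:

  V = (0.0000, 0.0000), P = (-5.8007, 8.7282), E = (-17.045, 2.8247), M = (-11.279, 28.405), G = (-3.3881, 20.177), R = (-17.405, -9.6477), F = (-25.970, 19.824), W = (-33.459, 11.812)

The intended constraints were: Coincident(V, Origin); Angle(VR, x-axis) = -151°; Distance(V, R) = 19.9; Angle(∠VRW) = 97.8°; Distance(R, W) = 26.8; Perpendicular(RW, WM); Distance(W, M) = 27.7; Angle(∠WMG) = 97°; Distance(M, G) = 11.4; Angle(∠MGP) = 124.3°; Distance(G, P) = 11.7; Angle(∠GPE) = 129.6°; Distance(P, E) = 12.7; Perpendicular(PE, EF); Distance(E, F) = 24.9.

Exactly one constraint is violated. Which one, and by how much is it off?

Distance(E, F) = 24.9 — off by 5.70.

V = (0.00, 0.00) ✓; VR at -151.0° ✓; |VR| = 19.90 ✓; ∠VRW = 97.80° ✓; |RW| = 26.80 ✓; ∠(RW, WM) = 90.00° ✓; |WM| = 27.70 ✓; ∠WMG = 97.00° ✓; |MG| = 11.40 ✓; ∠MGP = 124.3° ✓; |GP| = 11.70 ✓; ∠GPE = 129.6° ✓; |PE| = 12.70 ✓; ∠(PE, EF) = 90.00° ✓; |EF| = 19.20 ✗.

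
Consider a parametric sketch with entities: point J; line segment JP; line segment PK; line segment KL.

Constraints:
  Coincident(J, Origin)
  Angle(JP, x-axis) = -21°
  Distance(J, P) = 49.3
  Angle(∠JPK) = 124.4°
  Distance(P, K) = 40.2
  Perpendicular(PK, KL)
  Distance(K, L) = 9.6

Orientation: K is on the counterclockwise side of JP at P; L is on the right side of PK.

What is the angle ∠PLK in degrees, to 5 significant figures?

76.569°

J is at the origin; JP runs at -21.0° with length 49.3, so P = 49.3·(cos -21.0°, sin -21.0°) = (46.026, -17.668). ∠JPK = 124.4°, so PK runs at -21.0° + (180° − 124.4°) = 34.600° from the x-axis; with |PK| = 40.2, K = P + 40.2·(cos 34.600°, sin 34.600°) = (79.116, 5.1598). The perpendicularity gives KL at right angles to PK; with |KL| = 9.6 on the right of PK, L = K + 9.6·(0.56784, -0.82314) = (84.567, -2.7423). Then cos ∠PLK = LP·LK / (|LP||LK|), giving 76.569°.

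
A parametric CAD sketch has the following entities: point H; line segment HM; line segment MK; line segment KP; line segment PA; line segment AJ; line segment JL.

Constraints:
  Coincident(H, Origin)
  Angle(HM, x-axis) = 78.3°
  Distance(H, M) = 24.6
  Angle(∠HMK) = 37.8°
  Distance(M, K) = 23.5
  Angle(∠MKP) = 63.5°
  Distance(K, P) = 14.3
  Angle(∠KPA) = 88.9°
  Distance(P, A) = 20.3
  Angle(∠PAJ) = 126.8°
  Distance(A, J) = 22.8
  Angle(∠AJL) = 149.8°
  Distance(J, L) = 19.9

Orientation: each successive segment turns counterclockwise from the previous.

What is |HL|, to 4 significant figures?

55.39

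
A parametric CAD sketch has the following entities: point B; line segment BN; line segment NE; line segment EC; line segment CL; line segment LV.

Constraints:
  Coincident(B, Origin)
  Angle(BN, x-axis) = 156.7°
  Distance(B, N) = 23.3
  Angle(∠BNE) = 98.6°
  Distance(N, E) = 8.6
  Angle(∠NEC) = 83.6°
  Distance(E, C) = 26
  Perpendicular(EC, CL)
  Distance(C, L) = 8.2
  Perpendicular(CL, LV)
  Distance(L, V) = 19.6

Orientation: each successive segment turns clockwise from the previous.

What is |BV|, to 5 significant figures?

17.885

B is at the origin; BN runs at 156.7° with length 23.3, so N = (-21.400, 9.2162). ∠BNE = 98.6° gives NE at 75.300° from the x-axis; with |NE| = 8.6, E = (-19.217, 17.535). ∠NEC = 83.6° gives EC at -21.100° from the x-axis; with |EC| = 26.0, C = (5.0393, 8.1748). The perpendicularity gives CL at right angles to EC, so CL runs at -111.10°; with |CL| = 8.2, L = (2.0873, 0.52458). CL is perpendicular to LV, so LV runs at 158.90°; with |LV| = 19.6, V = (-16.199, 7.5805). Then |BV| = |V − B| = 17.885.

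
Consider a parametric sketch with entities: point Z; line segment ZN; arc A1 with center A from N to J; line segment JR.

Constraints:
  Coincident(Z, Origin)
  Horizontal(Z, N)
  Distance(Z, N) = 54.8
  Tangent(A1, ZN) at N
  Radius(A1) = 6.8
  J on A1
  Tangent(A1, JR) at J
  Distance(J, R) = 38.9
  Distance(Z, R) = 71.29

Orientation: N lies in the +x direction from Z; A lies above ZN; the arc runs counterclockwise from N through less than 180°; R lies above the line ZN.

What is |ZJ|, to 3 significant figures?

62.0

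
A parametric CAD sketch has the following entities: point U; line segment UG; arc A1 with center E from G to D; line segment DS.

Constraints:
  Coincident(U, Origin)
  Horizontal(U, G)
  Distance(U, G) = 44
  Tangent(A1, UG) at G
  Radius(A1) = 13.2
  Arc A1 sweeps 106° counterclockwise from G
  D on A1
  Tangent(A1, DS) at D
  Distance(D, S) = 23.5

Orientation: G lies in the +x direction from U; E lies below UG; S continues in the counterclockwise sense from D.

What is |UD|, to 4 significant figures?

35.55

U is at the origin; U and G share the same y with |UG| = 44.0 and G on the +x side, so G = (44.00, 0.000). Tangency of A1 to UG means the radius EG is perpendicular to UG, so E = G + (0, -13.2) = (44.00, -13.20). On A1, G sits at bearing 90° from E; a 106° counterclockwise sweep puts D at bearing 196°, so D = E + 13.2·(cos 196°, sin 196°) = (31.31, -16.84). Then |UD| = |D − U| = 35.55.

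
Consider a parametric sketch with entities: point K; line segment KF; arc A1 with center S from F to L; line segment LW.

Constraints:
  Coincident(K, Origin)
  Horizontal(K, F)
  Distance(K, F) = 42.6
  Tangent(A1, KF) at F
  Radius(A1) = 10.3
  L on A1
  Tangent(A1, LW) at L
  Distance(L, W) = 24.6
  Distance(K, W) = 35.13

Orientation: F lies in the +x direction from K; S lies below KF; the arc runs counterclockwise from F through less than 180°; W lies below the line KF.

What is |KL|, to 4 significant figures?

33.93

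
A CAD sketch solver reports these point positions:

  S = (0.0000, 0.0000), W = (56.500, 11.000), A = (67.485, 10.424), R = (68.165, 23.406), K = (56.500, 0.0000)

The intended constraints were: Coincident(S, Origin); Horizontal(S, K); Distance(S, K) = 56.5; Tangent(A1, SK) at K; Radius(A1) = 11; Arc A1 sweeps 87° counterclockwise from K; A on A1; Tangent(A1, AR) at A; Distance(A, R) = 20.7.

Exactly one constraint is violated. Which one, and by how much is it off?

Distance(A, R) = 20.7 — off by 7.70.

S = (0.00, 0.00) ✓; S.y = 0.00, K.y = 0.00 ✓; |SK| = 56.50 ✓; ∠(WK, KS) = 90.00° ✓; |WK| = 11.00 ✓; bearing(W→A) − bearing(W→K) = 87.00° ✓; |WA| = 11.00 ✓; ∠(WA, AR) = 90.00° ✓; |AR| = 13.00 ✗.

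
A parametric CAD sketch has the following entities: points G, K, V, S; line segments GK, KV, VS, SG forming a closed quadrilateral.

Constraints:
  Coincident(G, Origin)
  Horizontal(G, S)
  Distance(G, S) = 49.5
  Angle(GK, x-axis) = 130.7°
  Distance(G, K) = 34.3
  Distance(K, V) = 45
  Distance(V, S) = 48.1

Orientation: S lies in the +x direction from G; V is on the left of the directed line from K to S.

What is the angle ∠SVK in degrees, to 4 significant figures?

110.3°

G is at the origin; G and S share the same y with |GS| = 49.5 and S in +x, so S = (49.5, 0). GK runs at 130.7° with |GK| = 34.3, so K = (-22.37, 26.00). V is determined by |KV| = 45.0 and |VS| = 48.1 together: it lies at the intersection of circle(K, 45.0) and circle(S, 48.1). With |KS| = 76.43, the foot of the radical line on KS is 36.33 from K and the perpendicular offset is √(45.0² − 36.33²) = 26.56. Taking the left-of-KS solution: V = (20.83, 38.62).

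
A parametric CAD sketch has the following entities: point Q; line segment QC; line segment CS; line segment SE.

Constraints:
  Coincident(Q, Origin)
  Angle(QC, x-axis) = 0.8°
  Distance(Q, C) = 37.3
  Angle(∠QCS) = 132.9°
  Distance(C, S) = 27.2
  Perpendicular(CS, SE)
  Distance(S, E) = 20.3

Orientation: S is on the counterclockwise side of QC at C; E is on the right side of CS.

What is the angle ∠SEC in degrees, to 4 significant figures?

53.27°

Q is at the origin; QC runs at 0.8° with length 37.3, so C = 37.3·(cos 0.8°, sin 0.8°) = (37.30, 0.5208). ∠QCS = 132.9°, so CS runs at 0.8° + (180° − 132.9°) = 47.90° from the x-axis; with |CS| = 27.2, S = C + 27.2·(cos 47.90°, sin 47.90°) = (55.53, 20.70). CS ⟂ SE; with |SE| = 20.3 on the right of CS, E = S + 20.3·(0.7420, -0.6704) = (70.59, 7.093). Then cos ∠SEC = ES·EC / (|ES||EC|), giving 53.27°.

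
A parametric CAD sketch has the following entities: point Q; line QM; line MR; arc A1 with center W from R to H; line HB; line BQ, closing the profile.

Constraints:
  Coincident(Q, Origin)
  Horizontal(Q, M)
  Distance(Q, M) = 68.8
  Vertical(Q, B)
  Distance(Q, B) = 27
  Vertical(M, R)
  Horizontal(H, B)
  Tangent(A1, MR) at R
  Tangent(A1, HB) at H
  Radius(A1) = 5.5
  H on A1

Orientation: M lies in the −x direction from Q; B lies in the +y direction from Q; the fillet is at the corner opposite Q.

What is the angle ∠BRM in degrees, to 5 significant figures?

94.571°

The virtual corner opposite Q is at (-68.800, 27.000). A1 meets MR tangentially, so WR is at right angles to MR and tangency of A1 to HB means the radius WH is perpendicular to HB, with radius 5.5, so the center W sits 5.5 in from both sides at W = (-63.300, 21.500). That places the tangent points at R = (-68.800, 21.500) on MR and H = (-63.300, 27.000) on HB. Then cos ∠BRM = RB·RM / (|RB||RM|), giving 94.571°.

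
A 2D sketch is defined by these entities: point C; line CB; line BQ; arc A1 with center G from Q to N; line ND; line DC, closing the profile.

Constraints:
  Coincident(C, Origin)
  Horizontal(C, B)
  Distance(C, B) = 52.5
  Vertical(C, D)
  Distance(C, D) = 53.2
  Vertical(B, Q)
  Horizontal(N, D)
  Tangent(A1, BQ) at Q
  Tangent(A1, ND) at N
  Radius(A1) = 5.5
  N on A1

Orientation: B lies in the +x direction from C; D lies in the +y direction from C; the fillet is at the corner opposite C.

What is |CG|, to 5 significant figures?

66.965

C is at the origin; C and B share the same y with |CB| = 52.5 and B on the +x side, so B = (52.500, 0.0000). C and D share the same x with |CD| = 53.2 and D on the +y side, so D = (0.0000, 53.200). The virtual corner opposite C is at (52.500, 53.200). A1 meets BQ tangentially, so GQ is at right angles to BQ and the tangent condition forces GN to be normal to ND, with radius 5.5, so the center G sits 5.5 in from both sides at G = (47.000, 47.700). Then |CG| = |G − C| = 66.965.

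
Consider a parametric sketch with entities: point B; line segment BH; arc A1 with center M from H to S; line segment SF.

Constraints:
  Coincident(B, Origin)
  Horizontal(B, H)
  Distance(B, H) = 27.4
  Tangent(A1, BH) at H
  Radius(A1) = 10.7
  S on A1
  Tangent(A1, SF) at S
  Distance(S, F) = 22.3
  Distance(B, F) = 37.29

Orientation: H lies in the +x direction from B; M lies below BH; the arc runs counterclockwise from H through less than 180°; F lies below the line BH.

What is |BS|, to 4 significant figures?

19.93

Checks: |MS| = 10.70 ✓; ∠(MS, SF) = 90.00° ✓; |SF| = 22.30 ✓; |BF| = 37.29 ✓.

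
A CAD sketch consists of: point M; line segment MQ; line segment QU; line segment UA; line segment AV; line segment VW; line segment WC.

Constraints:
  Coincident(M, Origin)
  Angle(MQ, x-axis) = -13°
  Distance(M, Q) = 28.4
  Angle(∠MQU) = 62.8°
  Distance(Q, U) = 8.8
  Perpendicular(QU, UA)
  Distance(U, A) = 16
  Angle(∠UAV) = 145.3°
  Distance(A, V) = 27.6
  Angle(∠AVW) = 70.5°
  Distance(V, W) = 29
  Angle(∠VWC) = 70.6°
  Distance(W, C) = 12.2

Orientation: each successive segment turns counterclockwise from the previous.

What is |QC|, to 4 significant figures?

16.90

M is at the origin; MQ runs at -13.0° with length 28.4, so Q = (27.67, -6.389). ∠MQU = 62.8° gives QU at 104.2° from the x-axis; with |QU| = 8.8, U = (25.51, 2.143). QU is perpendicular to UA, so UA runs at -165.8°; with |UA| = 16.0, A = (10.00, -1.782). ∠UAV = 145.3° gives AV at -131.1° from the x-axis; with |AV| = 27.6, V = (-8.141, -22.58). ∠AVW = 70.5° gives VW at -21.60° from the x-axis; with |VW| = 29.0, W = (18.82, -33.26). ∠VWC = 70.6° gives WC at 87.80° from the x-axis; with |WC| = 12.2, C = (19.29, -21.07). Then |QC| = |C − Q| = 16.90.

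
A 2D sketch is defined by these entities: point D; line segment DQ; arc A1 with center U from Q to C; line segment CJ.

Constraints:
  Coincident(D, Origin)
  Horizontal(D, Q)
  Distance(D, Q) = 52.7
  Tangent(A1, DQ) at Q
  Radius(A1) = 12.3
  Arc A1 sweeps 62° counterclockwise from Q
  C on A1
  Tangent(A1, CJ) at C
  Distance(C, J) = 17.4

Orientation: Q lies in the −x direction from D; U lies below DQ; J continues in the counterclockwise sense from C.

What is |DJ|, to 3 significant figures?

75.0

D is at the origin; DQ is horizontal with |DQ| = 52.7 and Q on the −x side, so Q = (-52.7, 0.00). Since A1 is tangent to DQ there, UQ ⟂ DQ, so U = Q + (0, -12.3) = (-52.7, -12.3). On A1, Q sits at bearing 90° from U; a 62° counterclockwise sweep puts C at bearing 152°, so C = U + 12.3·(cos 152°, sin 152°) = (-63.6, -6.53). A1 meets CJ tangentially, so UC is at right angles to CJ, so CJ runs along (−sin 152°, cos 152°); with |CJ| = 17.4, J = (-71.7, -21.9). Then |DJ| = |J − D| = 75.0.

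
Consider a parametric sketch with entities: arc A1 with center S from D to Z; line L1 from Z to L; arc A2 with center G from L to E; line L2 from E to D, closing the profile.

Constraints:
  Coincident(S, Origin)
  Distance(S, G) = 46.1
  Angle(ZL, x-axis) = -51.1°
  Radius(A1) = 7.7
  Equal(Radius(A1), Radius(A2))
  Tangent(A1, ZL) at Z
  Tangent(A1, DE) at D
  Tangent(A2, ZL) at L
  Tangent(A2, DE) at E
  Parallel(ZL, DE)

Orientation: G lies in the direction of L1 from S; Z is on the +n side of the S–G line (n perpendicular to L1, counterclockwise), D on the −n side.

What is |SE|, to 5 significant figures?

46.739

Tangency of A1 to both parallel lines with radius 7.7 puts Z and D at S ± 7.7·n: Z = (5.9925, 4.8353), D = (-5.9925, -4.8353). Equal radii place L and E the same way about G: L = G + 7.7·n = (34.942, -31.042), E = G − 7.7·n = (22.957, -40.712). Then |SE| = |E − S| = 46.739.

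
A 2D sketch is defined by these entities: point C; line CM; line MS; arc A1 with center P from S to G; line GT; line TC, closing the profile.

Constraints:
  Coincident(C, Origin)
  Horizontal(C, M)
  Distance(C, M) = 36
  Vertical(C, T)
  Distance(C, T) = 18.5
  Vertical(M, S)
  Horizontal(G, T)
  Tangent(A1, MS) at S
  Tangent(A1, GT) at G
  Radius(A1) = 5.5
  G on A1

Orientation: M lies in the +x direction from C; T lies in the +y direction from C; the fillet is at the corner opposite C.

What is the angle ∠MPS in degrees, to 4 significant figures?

67.07°

C is at the origin; CM is horizontal with |CM| = 36.0 and M on the +x side, so M = (36.00, 0.000). CT is vertical with |CT| = 18.5 and T on the +y side, so T = (0.000, 18.50). The virtual corner opposite C is at (36.00, 18.50). Since A1 is tangent to MS there, PS ⟂ MS and tangency of A1 to GT means the radius PG is perpendicular to GT, with radius 5.5, so the center P sits 5.5 in from both sides at P = (30.50, 13.00). That places the tangent points at S = (36.00, 13.00) on MS and G = (30.50, 18.50) on GT. Then cos ∠MPS = PM·PS / (|PM||PS|), giving 67.07°.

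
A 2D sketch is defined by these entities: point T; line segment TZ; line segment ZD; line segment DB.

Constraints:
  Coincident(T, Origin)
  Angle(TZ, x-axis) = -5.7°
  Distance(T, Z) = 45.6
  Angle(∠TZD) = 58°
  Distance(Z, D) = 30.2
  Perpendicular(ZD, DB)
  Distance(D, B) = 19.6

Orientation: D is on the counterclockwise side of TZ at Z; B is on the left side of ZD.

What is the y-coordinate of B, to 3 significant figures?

13.9

T is at the origin; TZ runs at -5.7° with length 45.6, so Z = 45.6·(cos -5.7°, sin -5.7°) = (45.4, -4.53). ∠TZD = 58.0°, so ZD runs at -5.7° + (180° − 58.0°) = 116° from the x-axis; with |ZD| = 30.2, D = Z + 30.2·(cos 116°, sin 116°) = (32.0, 22.5). ZD is perpendicular to DB; with |DB| = 19.6 on the left of ZD, B = D + 19.6·(-0.896, -0.443) = (14.4, 13.9). So B.y = 13.9.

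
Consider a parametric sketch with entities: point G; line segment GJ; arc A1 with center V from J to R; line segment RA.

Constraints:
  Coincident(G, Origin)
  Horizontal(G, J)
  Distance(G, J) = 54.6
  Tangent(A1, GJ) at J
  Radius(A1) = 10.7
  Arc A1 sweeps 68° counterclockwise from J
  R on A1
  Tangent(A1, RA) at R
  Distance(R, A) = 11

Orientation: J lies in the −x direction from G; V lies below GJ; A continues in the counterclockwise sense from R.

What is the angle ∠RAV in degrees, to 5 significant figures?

44.208°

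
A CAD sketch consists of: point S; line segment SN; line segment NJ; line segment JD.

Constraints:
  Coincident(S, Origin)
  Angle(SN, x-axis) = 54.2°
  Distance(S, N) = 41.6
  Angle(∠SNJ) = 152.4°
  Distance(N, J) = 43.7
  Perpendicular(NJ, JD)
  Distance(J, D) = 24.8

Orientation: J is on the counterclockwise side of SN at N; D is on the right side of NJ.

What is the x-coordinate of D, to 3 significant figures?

55.1

S is at the origin; SN runs at 54.2° with length 41.6, so N = 41.6·(cos 54.2°, sin 54.2°) = (24.3, 33.7). ∠SNJ = 152.4°, so NJ runs at 54.2° + (180° − 152.4°) = 81.8° from the x-axis; with |NJ| = 43.7, J = N + 43.7·(cos 81.8°, sin 81.8°) = (30.6, 77.0). The perpendicularity gives JD at right angles to NJ; with |JD| = 24.8 on the right of NJ, D = J + 24.8·(0.990, -0.143) = (55.1, 73.5). So D.x = 55.1.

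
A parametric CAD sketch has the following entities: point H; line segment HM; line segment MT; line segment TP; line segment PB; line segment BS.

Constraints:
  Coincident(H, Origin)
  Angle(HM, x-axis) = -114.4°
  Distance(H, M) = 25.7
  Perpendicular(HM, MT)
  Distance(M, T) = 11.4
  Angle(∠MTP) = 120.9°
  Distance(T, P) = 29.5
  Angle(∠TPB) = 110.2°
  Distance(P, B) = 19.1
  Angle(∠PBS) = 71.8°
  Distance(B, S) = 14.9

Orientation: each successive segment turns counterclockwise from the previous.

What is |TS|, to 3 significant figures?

28.1

∠TPB = 110.2° gives PB at 104° from the x-axis; with |PB| = 19.1, B = (19.2, 7.17). ∠PBS = 71.8° gives BS at -147° from the x-axis; with |BS| = 14.9, S = (6.70, -0.878). Then |TS| = |S − T| = 28.1.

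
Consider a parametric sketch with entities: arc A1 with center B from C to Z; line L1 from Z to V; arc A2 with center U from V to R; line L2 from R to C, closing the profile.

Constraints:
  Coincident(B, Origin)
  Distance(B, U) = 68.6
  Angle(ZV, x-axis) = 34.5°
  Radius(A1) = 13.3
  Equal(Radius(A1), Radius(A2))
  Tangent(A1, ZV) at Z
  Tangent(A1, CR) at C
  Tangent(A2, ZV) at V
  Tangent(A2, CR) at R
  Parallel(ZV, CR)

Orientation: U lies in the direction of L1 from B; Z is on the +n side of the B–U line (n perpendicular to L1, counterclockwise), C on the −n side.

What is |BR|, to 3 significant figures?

69.9

Tangency of A1 to both parallel lines with radius 13.3 puts Z and C at B ± 13.3·n: Z = (-7.53, 11.0), C = (7.53, -11.0). Equal radii place V and R the same way about U: V = U + 13.3·n = (49.0, 49.8), R = U − 13.3·n = (64.1, 27.9). Then |BR| = |R − B| = 69.9.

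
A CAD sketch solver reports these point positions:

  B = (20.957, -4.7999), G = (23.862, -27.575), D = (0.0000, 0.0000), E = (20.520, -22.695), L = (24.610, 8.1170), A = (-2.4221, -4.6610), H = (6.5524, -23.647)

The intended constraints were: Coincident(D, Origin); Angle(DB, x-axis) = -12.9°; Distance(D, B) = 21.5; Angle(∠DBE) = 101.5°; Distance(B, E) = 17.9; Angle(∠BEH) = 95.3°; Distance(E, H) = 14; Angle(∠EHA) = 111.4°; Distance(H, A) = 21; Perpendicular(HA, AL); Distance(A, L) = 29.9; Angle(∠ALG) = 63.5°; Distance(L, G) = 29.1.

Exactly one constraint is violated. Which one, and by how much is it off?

Distance(L, G) = 29.1 — off by 6.60.

D = (0.00, 0.00) ✓; DB at -12.90° ✓; |DB| = 21.50 ✓; ∠DBE = 101.5° ✓; |BE| = 17.90 ✓; ∠BEH = 95.30° ✓; |EH| = 14.00 ✓; ∠EHA = 111.4° ✓; |HA| = 21.00 ✓; ∠(HA, AL) = 90.00° ✓; |AL| = 29.90 ✓; ∠ALG = 63.50° ✓; |LG| = 35.70 ✗.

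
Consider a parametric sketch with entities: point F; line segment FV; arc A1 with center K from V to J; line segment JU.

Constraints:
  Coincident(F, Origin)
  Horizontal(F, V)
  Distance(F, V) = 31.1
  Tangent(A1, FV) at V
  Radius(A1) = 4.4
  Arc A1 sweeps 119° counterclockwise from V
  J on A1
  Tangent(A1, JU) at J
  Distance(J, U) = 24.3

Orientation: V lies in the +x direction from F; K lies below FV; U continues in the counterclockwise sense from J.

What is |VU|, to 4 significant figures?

28.90

F is at the origin; FV is horizontal with |FV| = 31.1 and V on the +x side, so V = (31.10, 0.000). A1 meets FV tangentially, so KV is at right angles to FV, so K = V + (0, -4.4) = (31.10, -4.400). On A1, V sits at bearing 90° from K; a 119° counterclockwise sweep puts J at bearing 209°, so J = K + 4.4·(cos 209°, sin 209°) = (27.25, -6.533). The tangent condition forces KJ to be normal to JU, so JU runs along (−sin 209°, cos 209°); with |JU| = 24.3, U = (39.03, -27.79). Then |VU| = |U − V| = 28.90.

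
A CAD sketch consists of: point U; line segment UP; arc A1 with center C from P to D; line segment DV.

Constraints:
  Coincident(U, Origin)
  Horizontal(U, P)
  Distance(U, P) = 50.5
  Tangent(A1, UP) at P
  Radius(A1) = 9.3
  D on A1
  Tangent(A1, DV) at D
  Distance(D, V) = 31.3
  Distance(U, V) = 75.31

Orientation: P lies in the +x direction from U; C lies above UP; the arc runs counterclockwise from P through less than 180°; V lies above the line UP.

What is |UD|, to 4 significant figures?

60.20

Checks: |UP| = 50.50 ✓; |CD| = 9.300 ✓; ∠(CD, DV) = 90.00° ✓; |DV| = 31.30 ✓; |UV| = 75.31 ✓.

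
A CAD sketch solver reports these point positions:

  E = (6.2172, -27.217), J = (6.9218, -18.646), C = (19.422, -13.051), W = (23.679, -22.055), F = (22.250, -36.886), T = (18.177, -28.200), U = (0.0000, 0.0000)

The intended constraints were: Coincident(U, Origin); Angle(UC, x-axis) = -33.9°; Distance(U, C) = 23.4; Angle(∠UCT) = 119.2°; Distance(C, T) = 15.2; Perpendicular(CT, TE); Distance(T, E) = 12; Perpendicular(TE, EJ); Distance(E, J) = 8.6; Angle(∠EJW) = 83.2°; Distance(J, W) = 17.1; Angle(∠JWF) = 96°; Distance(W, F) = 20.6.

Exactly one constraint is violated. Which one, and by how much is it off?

Distance(W, F) = 20.6 — off by 5.70.

U = (0.00, 0.00) ✓; UC at -33.90° ✓; |UC| = 23.40 ✓; ∠UCT = 119.2° ✓; |CT| = 15.20 ✓; ∠(CT, TE) = 90.00° ✓; |TE| = 12.00 ✓; ∠(TE, EJ) = 90.00° ✓; |EJ| = 8.600 ✓; ∠EJW = 83.20° ✓; |JW| = 17.10 ✓; ∠JWF = 96.00° ✓; |WF| = 14.90 ✗.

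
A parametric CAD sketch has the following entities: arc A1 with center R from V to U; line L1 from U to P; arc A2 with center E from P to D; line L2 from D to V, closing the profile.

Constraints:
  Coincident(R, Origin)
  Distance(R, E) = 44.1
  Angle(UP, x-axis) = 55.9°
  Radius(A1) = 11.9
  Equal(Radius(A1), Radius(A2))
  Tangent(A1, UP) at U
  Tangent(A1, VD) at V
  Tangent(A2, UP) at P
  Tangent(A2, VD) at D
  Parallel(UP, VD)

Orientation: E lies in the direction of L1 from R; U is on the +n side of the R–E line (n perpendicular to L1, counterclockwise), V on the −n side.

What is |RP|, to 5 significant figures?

45.677

The slot axis is L1's direction at 55.9°, so u = (cos 55.9°, sin 55.9°) = (0.56064, 0.82806) and n = (−sin 55.9°, cos 55.9°) = (-0.82806, 0.56064). R is at the origin and E lies 44.1 along u from R, so E = 44.1·u = (24.724, 36.517). Tangency of A1 to both parallel lines with radius 11.9 puts U and V at R ± 11.9·n: U = (-9.8539, 6.6716), V = (9.8539, -6.6716). Equal radii place P and D the same way about E: P = E + 11.9·n = (14.870, 43.189), D = E − 11.9·n = (34.578, 29.846). Then |RP| = |P − R| = 45.677.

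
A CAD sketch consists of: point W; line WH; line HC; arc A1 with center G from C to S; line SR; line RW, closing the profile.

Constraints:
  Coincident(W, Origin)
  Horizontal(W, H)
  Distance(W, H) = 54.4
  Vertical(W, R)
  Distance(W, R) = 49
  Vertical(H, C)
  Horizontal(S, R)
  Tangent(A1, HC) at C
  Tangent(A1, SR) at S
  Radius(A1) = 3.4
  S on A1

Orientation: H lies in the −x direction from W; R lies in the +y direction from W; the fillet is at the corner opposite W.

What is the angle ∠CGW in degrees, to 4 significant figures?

138.2°

W is at the origin; WH is horizontal with |WH| = 54.4 and H on the −x side, so H = (-54.40, 0.000). WR is vertical with |WR| = 49.0 and R on the +y side, so R = (0.000, 49.00). The virtual corner opposite W is at (-54.40, 49.00). A1 meets HC tangentially, so GC is at right angles to HC and the tangent condition forces GS to be normal to SR, with radius 3.4, so the center G sits 3.4 in from both sides at G = (-51.00, 45.60). That places the tangent points at C = (-54.40, 45.60) on HC and S = (-51.00, 49.00) on SR. Then cos ∠CGW = GC·GW / (|GC||GW|), giving 138.2°.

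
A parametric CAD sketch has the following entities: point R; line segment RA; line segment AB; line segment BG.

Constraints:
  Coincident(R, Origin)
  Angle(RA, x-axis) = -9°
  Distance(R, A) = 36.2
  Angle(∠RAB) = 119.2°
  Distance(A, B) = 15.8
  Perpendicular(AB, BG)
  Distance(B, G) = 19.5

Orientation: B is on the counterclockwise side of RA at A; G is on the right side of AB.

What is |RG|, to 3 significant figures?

61.1

R is at the origin; RA runs at -9.0° with length 36.2, so A = 36.2·(cos -9.0°, sin -9.0°) = (35.8, -5.66). ∠RAB = 119.2°, so AB runs at -9.0° + (180° − 119.2°) = 51.8° from the x-axis; with |AB| = 15.8, B = A + 15.8·(cos 51.8°, sin 51.8°) = (45.5, 6.75). The perpendicularity gives BG at right angles to AB; with |BG| = 19.5 on the right of AB, G = B + 19.5·(0.786, -0.618) = (60.8, -5.31). Then |RG| = |G − R| = 61.1.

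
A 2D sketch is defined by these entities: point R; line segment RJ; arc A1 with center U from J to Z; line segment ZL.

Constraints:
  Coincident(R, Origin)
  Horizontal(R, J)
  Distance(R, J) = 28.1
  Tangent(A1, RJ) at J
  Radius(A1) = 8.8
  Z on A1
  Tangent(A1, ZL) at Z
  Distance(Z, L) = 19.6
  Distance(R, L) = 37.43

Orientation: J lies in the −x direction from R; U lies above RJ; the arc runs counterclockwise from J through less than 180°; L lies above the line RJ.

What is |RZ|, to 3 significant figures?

22.0

R is at the origin; RJ is horizontal with |RJ| = 28.1 and J on the −x side, so J = (-28.1, 0.00). Since A1 is tangent to RJ there, UJ ⟂ RJ, so U = J + (0, 8.8) = (-28.1, 8.80). Since UZ ⟂ ZL (tangency), |UL| = √(8.8² + 19.6²) = 21.5 regardless of where Z sits on A1. So L lies on both circle(R, 37.43) and circle(U, 21.5); the above-RJ intersection is L = (-22.9, 29.6). Z is the foot of the tangent from L: Z = (-19.4, 10.3).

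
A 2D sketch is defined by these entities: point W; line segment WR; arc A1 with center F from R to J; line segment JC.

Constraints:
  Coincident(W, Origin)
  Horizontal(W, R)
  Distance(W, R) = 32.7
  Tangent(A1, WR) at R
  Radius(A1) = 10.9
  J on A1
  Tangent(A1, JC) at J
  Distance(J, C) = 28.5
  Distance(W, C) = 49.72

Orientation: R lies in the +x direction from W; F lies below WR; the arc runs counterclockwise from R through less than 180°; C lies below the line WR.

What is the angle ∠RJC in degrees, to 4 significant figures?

128.9°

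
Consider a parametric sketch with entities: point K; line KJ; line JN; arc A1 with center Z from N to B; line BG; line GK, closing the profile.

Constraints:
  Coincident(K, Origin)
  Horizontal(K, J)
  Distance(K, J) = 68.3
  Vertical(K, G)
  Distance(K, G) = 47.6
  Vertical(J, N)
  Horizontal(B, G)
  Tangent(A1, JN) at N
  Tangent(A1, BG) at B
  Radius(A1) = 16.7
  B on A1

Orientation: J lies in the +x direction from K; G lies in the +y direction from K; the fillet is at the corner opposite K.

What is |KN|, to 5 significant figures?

74.965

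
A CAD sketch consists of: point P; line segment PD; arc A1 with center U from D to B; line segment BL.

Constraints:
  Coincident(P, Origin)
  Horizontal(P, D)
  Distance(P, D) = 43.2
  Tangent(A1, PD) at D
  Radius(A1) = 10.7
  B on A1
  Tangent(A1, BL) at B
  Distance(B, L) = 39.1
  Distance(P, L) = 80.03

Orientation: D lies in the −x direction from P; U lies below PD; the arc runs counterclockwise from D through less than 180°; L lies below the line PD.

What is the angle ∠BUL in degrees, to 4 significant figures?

74.70°

P is at the origin; PD is horizontal with |PD| = 43.2 and D on the −x side, so D = (-43.20, 0.000). The tangent condition forces UD to be normal to PD, so U = D + (0, -10.7) = (-43.20, -10.70). Since UB ⟂ BL (tangency), |UL| = √(10.7² + 39.1²) = 40.54 regardless of where B sits on A1. So L lies on both circle(P, 80.03) and circle(U, 40.54); the below-PD intersection is L = (-67.31, -43.29). B is the foot of the tangent from L: B = (-53.18, -6.831).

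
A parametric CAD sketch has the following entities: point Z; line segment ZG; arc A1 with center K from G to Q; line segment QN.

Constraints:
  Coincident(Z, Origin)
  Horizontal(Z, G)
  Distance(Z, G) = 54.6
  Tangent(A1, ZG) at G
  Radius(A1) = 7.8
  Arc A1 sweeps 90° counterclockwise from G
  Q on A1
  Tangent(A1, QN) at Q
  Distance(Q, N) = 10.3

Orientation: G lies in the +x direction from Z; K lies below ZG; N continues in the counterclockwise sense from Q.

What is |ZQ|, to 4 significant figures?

47.45

Z is at the origin; Z and G share the same y with |ZG| = 54.6 and G on the +x side, so G = (54.60, 0.000). Since A1 is tangent to ZG there, KG ⟂ ZG, so K = G + (0, -7.8) = (54.60, -7.800). On A1, G sits at bearing 90° from K; a 90° counterclockwise sweep puts Q at bearing 180°, so Q = K + 7.8·(cos 180°, sin 180°) = (46.80, -7.800). Then |ZQ| = |Q − Z| = 47.45.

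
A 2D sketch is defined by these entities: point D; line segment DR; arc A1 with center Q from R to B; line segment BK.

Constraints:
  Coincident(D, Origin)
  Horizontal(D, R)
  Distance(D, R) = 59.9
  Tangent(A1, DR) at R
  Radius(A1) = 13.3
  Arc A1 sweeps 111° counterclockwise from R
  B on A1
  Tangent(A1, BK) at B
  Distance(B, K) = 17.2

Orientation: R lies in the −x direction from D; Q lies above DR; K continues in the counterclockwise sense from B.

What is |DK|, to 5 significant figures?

63.580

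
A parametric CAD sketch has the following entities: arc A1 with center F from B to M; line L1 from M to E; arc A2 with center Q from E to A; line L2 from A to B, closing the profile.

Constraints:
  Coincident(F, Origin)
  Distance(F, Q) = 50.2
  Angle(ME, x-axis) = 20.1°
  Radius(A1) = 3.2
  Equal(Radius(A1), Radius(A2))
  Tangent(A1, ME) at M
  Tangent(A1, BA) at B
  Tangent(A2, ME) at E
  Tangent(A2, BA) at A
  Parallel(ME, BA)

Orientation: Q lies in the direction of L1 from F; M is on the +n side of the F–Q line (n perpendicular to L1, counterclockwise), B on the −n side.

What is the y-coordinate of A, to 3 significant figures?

14.2

The slot axis is L1's direction at 20.1°, so u = (cos 20.1°, sin 20.1°) = (0.939, 0.344) and n = (−sin 20.1°, cos 20.1°) = (-0.344, 0.939). F is at the origin and Q lies 50.2 along u from F, so Q = 50.2·u = (47.1, 17.3). Tangency of A1 to both parallel lines with radius 3.2 puts M and B at F ± 3.2·n: M = (-1.10, 3.01), B = (1.10, -3.01). Equal radii place E and A the same way about Q: E = Q + 3.2·n = (46.0, 20.3), A = Q − 3.2·n = (48.2, 14.2). So A.y = 14.2.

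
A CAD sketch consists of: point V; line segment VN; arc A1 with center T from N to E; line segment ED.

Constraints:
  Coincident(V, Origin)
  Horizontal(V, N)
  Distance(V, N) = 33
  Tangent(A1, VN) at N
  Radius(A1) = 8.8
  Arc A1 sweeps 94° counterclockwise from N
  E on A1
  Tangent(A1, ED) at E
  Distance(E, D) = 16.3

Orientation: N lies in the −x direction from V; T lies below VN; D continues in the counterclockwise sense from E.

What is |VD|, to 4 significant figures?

48.07

V is at the origin; VN is horizontal with |VN| = 33.0 and N on the −x side, so N = (-33.00, 0.000). The tangent condition forces TN to be normal to VN, so T = N + (0, -8.8) = (-33.00, -8.800). On A1, N sits at bearing 90° from T; a 94° counterclockwise sweep puts E at bearing 184°, so E = T + 8.8·(cos 184°, sin 184°) = (-41.78, -9.414). Since A1 is tangent to ED there, TE ⟂ ED, so ED runs along (−sin 184°, cos 184°); with |ED| = 16.3, D = (-40.64, -25.67). Then |VD| = |D − V| = 48.07.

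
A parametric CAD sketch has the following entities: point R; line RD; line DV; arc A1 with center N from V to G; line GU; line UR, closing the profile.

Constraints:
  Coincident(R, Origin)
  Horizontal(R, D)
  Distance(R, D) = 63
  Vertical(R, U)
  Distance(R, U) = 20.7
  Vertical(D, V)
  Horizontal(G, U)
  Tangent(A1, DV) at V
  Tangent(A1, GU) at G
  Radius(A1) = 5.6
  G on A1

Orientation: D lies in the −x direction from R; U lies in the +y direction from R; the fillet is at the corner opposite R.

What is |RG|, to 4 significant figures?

61.02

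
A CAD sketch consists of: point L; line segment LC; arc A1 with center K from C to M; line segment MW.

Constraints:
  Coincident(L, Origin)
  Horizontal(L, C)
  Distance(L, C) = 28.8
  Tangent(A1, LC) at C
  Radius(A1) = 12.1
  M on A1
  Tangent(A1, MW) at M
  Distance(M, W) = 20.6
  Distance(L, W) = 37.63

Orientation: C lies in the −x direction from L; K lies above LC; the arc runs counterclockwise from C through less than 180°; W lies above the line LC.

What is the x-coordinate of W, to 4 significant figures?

-17.65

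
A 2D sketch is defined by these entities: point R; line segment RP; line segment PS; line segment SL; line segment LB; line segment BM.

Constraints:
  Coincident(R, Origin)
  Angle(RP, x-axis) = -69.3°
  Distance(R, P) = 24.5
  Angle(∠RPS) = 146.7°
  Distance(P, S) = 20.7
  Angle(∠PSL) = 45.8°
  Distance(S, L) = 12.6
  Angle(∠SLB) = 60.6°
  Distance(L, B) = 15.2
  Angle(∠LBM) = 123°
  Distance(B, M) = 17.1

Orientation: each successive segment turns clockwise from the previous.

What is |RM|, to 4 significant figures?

50.62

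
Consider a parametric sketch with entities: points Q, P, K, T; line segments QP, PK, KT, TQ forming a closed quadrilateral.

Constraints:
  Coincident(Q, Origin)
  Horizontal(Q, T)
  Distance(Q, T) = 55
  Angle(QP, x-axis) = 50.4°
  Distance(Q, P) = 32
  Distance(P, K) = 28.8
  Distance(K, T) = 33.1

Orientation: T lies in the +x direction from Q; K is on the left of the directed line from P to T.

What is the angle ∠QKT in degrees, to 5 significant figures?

68.032°

Checks: |PK| = 28.80 ✓; |KT| = 33.10 ✓.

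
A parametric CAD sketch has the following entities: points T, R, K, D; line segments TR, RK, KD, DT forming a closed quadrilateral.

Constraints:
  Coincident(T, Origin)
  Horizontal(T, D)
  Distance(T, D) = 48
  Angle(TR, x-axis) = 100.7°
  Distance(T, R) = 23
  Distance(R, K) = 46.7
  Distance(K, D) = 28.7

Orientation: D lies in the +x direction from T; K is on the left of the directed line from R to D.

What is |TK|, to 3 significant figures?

50.6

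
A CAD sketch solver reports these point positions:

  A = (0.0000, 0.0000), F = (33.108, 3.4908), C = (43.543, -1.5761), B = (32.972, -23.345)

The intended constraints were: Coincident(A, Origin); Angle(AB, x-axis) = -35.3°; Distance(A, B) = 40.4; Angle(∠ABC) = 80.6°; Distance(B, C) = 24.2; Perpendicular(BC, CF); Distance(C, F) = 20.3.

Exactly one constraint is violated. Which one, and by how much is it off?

Distance(C, F) = 20.3 — off by 8.70.

A = (0.00, 0.00) ✓; AB at -35.30° ✓; |AB| = 40.40 ✓; ∠ABC = 80.60° ✓; |BC| = 24.20 ✓; ∠(BC, CF) = 90.00° ✓; |CF| = 11.60 ✗.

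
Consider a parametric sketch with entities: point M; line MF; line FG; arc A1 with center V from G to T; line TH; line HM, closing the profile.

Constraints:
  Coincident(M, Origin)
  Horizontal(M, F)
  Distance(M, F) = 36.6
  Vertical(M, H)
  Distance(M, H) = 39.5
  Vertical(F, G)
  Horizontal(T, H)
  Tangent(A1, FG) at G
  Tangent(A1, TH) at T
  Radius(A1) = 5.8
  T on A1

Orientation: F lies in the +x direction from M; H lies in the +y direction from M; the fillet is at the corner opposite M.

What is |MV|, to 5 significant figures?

45.654

M is at the origin; M and F share the same y with |MF| = 36.6 and F on the +x side, so F = (36.600, 0.0000). M and H share the same x with |MH| = 39.5 and H on the +y side, so H = (0.0000, 39.500). The virtual corner opposite M is at (36.600, 39.500). Since A1 is tangent to FG there, VG ⟂ FG and tangency of A1 to TH means the radius VT is perpendicular to TH, with radius 5.8, so the center V sits 5.8 in from both sides at V = (30.800, 33.700). Then |MV| = |V − M| = 45.654.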